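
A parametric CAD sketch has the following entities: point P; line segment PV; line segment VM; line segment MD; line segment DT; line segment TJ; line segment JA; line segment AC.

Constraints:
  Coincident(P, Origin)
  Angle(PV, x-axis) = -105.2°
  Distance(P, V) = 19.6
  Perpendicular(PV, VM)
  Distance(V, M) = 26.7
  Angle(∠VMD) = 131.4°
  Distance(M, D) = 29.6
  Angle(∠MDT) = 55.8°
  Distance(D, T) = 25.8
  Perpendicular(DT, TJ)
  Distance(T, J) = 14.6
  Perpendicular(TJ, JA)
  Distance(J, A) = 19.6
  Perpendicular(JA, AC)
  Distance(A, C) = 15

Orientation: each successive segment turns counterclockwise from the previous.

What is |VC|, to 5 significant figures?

46.480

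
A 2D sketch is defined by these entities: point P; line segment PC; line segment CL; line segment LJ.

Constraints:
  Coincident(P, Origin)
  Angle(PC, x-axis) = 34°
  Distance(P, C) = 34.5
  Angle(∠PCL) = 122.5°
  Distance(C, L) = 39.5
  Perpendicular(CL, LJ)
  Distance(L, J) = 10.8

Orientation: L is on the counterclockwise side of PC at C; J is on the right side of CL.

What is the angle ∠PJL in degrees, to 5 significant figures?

55.494°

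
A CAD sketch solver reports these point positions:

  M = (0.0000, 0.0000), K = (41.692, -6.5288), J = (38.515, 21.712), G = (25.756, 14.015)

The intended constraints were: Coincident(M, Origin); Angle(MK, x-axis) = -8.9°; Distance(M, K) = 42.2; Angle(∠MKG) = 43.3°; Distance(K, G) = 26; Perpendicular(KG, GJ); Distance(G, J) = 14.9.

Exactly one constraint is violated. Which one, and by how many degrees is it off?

Perpendicular(KG, GJ) — off by 6.70°.

M = (0.00, 0.00) ✓; MK at -8.900° ✓; |MK| = 42.20 ✓; ∠MKG = 43.30° ✓; |KG| = 26.00 ✓; ∠(KG, GJ) = 96.70° ✗; |GJ| = 14.90 ✓.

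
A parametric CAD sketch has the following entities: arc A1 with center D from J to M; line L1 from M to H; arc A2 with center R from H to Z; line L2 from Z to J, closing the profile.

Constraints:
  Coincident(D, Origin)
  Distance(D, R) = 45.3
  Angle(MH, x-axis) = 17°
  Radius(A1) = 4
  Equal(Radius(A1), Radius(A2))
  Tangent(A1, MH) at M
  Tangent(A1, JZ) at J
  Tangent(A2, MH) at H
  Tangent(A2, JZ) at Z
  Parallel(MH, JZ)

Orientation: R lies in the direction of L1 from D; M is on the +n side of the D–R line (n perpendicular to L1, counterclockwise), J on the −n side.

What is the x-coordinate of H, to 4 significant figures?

42.15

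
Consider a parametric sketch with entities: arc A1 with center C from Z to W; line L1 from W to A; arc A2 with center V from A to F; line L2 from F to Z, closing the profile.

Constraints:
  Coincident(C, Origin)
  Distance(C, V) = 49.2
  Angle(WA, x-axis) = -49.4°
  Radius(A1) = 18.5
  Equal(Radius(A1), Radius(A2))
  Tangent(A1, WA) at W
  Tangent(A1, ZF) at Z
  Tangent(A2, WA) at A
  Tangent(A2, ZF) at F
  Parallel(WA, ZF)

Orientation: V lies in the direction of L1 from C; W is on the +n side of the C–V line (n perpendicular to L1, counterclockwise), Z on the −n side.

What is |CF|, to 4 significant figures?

52.56

The slot axis is L1's direction at -49.4°, so u = (cos -49.4°, sin -49.4°) = (0.6508, -0.7593) and n = (−sin -49.4°, cos -49.4°) = (0.7593, 0.6508). C is at the origin and V lies 49.2 along u from C, so V = 49.2·u = (32.02, -37.36). Tangency of A1 to both parallel lines with radius 18.5 puts W and Z at C ± 18.5·n: W = (14.05, 12.04), Z = (-14.05, -12.04). Equal radii place A and F the same way about V: A = V + 18.5·n = (46.06, -25.32), F = V − 18.5·n = (17.97, -49.40). Then |CF| = |F − C| = 52.56.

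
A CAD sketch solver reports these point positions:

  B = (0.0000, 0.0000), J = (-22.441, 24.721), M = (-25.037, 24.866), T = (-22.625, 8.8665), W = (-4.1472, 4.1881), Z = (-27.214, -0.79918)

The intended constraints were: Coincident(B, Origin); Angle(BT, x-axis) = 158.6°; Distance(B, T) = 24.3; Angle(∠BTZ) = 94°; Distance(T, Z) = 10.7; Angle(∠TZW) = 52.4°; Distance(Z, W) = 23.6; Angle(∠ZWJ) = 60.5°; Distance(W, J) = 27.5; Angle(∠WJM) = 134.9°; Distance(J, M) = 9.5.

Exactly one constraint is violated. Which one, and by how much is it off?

Distance(J, M) = 9.5 — off by 6.90.

B = (0.00, 0.00) ✓; BT at 158.6° ✓; |BT| = 24.30 ✓; ∠BTZ = 94.00° ✓; |TZ| = 10.70 ✓; ∠TZW = 52.40° ✓; |ZW| = 23.60 ✓; ∠ZWJ = 60.50° ✓; |WJ| = 27.50 ✓; ∠WJM = 134.9° ✓; |JM| = 2.600 ✗.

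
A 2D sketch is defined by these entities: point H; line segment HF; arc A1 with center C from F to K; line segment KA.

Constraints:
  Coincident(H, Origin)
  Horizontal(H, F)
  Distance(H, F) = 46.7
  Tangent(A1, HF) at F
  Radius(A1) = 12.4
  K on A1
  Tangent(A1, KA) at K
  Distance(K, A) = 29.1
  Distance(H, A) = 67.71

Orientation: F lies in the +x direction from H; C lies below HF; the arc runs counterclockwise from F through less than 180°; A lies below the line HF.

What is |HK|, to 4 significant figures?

40.92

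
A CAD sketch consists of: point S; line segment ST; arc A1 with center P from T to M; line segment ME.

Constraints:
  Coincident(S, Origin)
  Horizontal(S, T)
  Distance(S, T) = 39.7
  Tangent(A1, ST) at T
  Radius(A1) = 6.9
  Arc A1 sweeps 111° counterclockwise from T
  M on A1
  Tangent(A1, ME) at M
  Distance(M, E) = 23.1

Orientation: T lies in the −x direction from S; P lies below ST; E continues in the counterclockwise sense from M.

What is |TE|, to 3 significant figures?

31.0

S is at the origin; S and T share the same y with |ST| = 39.7 and T on the −x side, so T = (-39.7, 0.00). Tangency of A1 to ST means the radius PT is perpendicular to ST, so P = T + (0, -6.9) = (-39.7, -6.90). On A1, T sits at bearing 90° from P; a 111° counterclockwise sweep puts M at bearing 201°, so M = P + 6.9·(cos 201°, sin 201°) = (-46.1, -9.37). The tangent condition forces PM to be normal to ME, so ME runs along (−sin 201°, cos 201°); with |ME| = 23.1, E = (-37.9, -30.9). Then |TE| = |E − T| = 31.0.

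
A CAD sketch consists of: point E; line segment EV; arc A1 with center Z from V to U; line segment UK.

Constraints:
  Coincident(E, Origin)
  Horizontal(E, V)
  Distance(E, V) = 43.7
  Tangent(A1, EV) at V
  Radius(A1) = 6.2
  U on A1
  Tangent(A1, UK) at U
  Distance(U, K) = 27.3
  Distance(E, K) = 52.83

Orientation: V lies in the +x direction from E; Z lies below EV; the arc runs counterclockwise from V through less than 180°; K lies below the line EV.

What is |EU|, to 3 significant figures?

38.2

Checks: |ZU| = 6.200 ✓; ∠(ZU, UK) = 90.00° ✓; |UK| = 27.30 ✓; |EK| = 52.83 ✓.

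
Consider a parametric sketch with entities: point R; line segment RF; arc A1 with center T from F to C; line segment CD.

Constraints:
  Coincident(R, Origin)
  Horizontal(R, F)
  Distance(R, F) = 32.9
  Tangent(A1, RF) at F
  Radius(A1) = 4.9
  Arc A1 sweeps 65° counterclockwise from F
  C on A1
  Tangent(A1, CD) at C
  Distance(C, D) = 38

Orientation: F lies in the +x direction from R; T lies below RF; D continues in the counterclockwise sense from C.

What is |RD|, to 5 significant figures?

39.277

On A1, F sits at bearing 90° from T; a 65° counterclockwise sweep puts C at bearing 155°, so C = T + 4.9·(cos 155°, sin 155°) = (28.459, -2.8292). The tangent condition forces TC to be normal to CD, so CD runs along (−sin 155°, cos 155°); with |CD| = 38.0, D = (12.400, -37.269). Then |RD| = |D − R| = 39.277.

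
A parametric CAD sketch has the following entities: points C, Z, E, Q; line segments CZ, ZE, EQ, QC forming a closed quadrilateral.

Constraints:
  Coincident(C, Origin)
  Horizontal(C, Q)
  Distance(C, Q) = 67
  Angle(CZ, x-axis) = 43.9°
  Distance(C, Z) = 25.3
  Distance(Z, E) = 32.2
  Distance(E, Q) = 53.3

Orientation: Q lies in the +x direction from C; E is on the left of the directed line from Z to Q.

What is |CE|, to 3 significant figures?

57.2

C is at the origin; C and Q share the same y with |CQ| = 67.0 and Q in +x, so Q = (67.0, 0). CZ runs at 43.9° with |CZ| = 25.3, so Z = (18.2, 17.5). E is determined by |ZE| = 32.2 and |EQ| = 53.3 together: it lies at the intersection of circle(Z, 32.2) and circle(Q, 53.3). With |ZQ| = 51.8, the foot of the radical line on ZQ is 8.51 from Z and the perpendicular offset is √(32.2² − 8.51²) = 31.1. Taking the left-of-ZQ solution: E = (36.7, 43.9).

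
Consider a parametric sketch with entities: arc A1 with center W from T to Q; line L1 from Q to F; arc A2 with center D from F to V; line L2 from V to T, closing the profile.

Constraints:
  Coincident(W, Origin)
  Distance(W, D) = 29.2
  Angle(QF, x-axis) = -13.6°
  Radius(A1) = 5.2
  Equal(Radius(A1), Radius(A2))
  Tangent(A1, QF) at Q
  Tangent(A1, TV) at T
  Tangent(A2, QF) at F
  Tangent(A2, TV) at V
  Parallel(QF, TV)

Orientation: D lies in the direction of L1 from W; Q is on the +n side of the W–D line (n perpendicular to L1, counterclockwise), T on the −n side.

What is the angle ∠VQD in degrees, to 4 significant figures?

9.507°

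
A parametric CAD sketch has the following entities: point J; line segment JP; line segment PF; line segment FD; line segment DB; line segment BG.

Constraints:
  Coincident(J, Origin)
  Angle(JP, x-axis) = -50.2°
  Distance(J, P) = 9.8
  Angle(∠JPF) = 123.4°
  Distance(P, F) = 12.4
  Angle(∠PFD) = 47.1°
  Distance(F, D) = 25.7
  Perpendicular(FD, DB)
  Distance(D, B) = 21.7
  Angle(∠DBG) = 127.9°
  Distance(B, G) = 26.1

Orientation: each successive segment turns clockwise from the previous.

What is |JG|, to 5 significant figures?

32.941

J is at the origin; JP runs at -50.2° with length 9.8, so P = (6.2731, -7.5292). ∠JPF = 123.4° gives PF at -106.80° from the x-axis; with |PF| = 12.4, F = (2.6891, -19.400). ∠PFD = 47.1° gives FD at 120.30° from the x-axis; with |FD| = 25.7, D = (-10.277, 2.7893). FD ⟂ DB, so DB runs at 30.300°; with |DB| = 21.7, B = (8.4584, 13.738). ∠DBG = 127.9° gives BG at -21.800° from the x-axis; with |BG| = 26.1, G = (32.692, 4.0449). Then |JG| = |G − J| = 32.941.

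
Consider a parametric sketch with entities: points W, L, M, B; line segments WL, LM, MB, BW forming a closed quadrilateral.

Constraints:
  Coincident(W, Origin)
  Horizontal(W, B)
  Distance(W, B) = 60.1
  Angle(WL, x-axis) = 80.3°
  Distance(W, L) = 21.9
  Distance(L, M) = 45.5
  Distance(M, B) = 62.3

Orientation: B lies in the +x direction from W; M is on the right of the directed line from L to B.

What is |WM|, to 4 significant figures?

24.04

Checks: |LM| = 45.50 ✓; |MB| = 62.30 ✓.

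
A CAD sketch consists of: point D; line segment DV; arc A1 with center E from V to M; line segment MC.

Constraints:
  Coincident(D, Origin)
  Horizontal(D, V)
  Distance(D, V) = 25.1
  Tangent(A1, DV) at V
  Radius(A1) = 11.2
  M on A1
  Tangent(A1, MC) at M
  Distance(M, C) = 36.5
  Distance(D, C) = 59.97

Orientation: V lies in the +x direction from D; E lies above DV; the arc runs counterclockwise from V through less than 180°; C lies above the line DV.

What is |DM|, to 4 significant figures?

37.98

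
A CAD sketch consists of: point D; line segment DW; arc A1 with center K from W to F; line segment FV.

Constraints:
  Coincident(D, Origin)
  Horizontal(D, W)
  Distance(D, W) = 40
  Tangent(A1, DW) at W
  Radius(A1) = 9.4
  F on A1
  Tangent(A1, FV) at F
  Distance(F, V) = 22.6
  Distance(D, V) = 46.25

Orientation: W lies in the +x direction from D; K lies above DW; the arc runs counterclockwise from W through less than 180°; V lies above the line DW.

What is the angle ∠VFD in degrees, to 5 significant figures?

68.083°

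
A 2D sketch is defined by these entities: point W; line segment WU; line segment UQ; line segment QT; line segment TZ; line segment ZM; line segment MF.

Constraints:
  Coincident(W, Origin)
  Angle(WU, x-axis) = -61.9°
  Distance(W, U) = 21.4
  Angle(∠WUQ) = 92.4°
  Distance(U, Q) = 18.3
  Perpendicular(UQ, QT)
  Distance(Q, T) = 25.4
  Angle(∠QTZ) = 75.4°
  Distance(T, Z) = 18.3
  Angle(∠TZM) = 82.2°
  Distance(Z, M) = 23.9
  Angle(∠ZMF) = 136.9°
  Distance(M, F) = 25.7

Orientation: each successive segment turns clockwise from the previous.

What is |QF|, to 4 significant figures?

19.02

W is at the origin; WU runs at -61.9° with length 21.4, so U = (10.08, -18.88). ∠WUQ = 92.4° gives UQ at -149.5° from the x-axis; with |UQ| = 18.3, Q = (-5.688, -28.17). The perpendicularity gives QT at right angles to UQ, so QT runs at 120.5°; with |QT| = 25.4, T = (-18.58, -6.280). ∠QTZ = 75.4° gives TZ at 15.90° from the x-axis; with |TZ| = 18.3, Z = (-0.9798, -1.267). ∠TZM = 82.2° gives ZM at -81.90° from the x-axis; with |ZM| = 23.9, M = (2.388, -24.93). ∠ZMF = 136.9° gives MF at -125.0° from the x-axis; with |MF| = 25.7, F = (-12.35, -45.98). Then |QF| = |F − Q| = 19.02.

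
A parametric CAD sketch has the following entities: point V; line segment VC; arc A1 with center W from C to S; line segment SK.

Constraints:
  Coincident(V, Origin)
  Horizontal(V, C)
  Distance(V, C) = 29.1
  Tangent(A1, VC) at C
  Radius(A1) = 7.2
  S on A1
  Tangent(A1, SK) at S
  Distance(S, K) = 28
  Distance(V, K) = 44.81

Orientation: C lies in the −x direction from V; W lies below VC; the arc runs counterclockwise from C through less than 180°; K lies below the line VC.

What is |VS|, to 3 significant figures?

37.2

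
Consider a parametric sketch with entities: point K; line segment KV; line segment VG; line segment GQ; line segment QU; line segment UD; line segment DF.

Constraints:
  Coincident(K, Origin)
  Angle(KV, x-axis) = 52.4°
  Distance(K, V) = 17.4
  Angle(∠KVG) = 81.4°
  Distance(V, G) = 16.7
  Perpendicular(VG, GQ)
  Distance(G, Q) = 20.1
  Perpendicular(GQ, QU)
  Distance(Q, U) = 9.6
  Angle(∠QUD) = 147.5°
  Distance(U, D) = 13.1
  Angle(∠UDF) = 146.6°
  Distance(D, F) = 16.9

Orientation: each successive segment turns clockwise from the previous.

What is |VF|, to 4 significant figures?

11.10

∠QUD = 147.5° gives UD at 101.3° from the x-axis; with |UD| = 13.1, D = (-1.544, 7.595). ∠UDF = 146.6° gives DF at 67.90° from the x-axis; with |DF| = 16.9, F = (4.815, 23.25). Then |VF| = |F − V| = 11.10.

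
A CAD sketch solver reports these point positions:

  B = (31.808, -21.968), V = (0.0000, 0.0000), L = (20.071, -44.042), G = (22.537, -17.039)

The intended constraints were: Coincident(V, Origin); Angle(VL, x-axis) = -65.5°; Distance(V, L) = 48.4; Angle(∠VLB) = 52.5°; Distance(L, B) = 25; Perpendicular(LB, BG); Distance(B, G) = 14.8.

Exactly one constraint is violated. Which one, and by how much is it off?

Distance(B, G) = 14.8 — off by 4.30.

V = (0.00, 0.00) ✓; VL at -65.50° ✓; |VL| = 48.40 ✓; ∠VLB = 52.50° ✓; |LB| = 25.00 ✓; ∠(LB, BG) = 90.00° ✓; |BG| = 10.50 ✗.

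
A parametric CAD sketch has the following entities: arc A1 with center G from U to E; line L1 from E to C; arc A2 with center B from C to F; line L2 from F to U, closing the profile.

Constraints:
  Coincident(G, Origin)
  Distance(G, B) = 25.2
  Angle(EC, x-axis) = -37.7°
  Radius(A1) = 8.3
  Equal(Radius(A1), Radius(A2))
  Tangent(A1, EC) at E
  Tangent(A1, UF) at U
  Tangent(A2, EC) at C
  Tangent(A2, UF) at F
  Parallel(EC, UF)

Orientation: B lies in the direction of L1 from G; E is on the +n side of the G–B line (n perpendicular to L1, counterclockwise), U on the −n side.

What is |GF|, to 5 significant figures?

26.532

The slot axis is L1's direction at -37.7°, so u = (cos -37.7°, sin -37.7°) = (0.79122, -0.61153) and n = (−sin -37.7°, cos -37.7°) = (0.61153, 0.79122). G is at the origin and B lies 25.2 along u from G, so B = 25.2·u = (19.939, -15.410). Tangency of A1 to both parallel lines with radius 8.3 puts E and U at G ± 8.3·n: E = (5.0757, 6.5672), U = (-5.0757, -6.5672). Equal radii place C and F the same way about B: C = B + 8.3·n = (25.015, -8.8433), F = B − 8.3·n = (14.863, -21.978). Then |GF| = |F − G| = 26.532.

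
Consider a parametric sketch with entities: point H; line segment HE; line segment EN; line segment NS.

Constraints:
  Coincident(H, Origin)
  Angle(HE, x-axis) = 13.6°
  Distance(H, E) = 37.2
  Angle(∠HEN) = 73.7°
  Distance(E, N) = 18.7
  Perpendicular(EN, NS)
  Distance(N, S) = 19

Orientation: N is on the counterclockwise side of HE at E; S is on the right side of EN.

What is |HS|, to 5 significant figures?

55.325

H is at the origin; HE runs at 13.6° with length 37.2, so E = 37.2·(cos 13.6°, sin 13.6°) = (36.157, 8.7473). ∠HEN = 73.7°, so EN runs at 13.6° + (180° − 73.7°) = 119.90° from the x-axis; with |EN| = 18.7, N = E + 18.7·(cos 119.90°, sin 119.90°) = (26.835, 24.958). EN ⟂ NS; with |NS| = 19.0 on the right of EN, S = N + 19.0·(0.86690, 0.49849) = (43.306, 34.430). Then |HS| = |S − H| = 55.325.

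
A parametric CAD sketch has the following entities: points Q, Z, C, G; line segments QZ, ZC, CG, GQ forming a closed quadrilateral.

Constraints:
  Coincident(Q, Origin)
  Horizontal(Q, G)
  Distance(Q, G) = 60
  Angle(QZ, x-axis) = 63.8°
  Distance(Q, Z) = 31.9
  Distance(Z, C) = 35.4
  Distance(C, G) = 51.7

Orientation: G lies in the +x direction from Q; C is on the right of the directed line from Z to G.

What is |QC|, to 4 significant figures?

10.77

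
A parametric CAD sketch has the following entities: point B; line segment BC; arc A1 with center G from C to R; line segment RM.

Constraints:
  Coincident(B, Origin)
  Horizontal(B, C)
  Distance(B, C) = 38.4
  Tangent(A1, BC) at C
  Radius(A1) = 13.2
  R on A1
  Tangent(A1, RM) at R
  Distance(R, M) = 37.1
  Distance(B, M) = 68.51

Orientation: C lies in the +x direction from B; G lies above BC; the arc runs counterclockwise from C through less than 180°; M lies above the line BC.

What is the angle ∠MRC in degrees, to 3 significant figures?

130°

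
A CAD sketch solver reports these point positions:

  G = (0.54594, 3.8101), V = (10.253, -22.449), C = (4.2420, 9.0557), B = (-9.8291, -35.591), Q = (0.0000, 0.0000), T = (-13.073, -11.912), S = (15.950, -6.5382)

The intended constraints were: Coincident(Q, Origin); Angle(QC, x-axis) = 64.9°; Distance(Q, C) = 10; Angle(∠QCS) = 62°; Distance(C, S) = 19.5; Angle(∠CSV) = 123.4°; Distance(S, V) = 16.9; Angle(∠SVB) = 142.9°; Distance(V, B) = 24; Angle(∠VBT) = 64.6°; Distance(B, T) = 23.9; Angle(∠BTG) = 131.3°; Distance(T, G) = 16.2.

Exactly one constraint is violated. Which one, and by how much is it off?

Distance(T, G) = 16.2 — off by 4.60.

Q = (0.00, 0.00) ✓; QC at 64.90° ✓; |QC| = 10.00 ✓; ∠QCS = 62.00° ✓; |CS| = 19.50 ✓; ∠CSV = 123.4° ✓; |SV| = 16.90 ✓; ∠SVB = 142.9° ✓; |VB| = 24.00 ✓; ∠VBT = 64.60° ✓; |BT| = 23.90 ✓; ∠BTG = 131.3° ✓; |TG| = 20.80 ✗.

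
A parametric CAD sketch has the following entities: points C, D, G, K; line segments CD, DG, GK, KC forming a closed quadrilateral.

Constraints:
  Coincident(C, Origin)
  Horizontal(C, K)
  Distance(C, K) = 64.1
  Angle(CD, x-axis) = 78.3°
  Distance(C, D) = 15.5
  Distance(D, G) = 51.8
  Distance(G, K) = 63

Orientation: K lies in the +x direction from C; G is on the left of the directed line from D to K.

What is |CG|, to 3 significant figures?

66.0

C is at the origin; CK is horizontal with |CK| = 64.1 and K in +x, so K = (64.1, 0). CD runs at 78.3° with |CD| = 15.5, so D = (3.14, 15.2). G is determined by |DG| = 51.8 and |GK| = 63.0 together: it lies at the intersection of circle(D, 51.8) and circle(K, 63.0). With |DK| = 62.8, the foot of the radical line on DK is 21.2 from D and the perpendicular offset is √(51.8² − 21.2²) = 47.3. Taking the left-of-DK solution: G = (35.1, 55.9).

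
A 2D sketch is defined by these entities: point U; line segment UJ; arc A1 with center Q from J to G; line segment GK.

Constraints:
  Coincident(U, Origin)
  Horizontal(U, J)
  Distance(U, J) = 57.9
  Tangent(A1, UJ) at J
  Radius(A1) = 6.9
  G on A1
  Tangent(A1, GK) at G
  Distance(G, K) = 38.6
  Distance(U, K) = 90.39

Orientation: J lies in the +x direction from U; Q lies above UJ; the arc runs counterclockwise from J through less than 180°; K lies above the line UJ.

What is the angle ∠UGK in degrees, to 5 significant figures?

121.32°

Checks: |QG| = 6.900 ✓; ∠(QG, GK) = 90.00° ✓; |GK| = 38.60 ✓; |UK| = 90.39 ✓.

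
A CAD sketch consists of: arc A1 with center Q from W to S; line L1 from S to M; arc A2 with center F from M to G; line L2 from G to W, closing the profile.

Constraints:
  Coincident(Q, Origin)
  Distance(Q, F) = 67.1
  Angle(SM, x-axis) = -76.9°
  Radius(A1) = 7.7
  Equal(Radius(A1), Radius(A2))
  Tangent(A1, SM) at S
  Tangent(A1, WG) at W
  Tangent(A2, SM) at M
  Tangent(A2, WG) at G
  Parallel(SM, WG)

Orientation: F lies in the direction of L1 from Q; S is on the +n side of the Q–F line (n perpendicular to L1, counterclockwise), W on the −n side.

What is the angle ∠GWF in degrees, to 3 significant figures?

6.55°

Tangency of A1 to both parallel lines with radius 7.7 puts S and W at Q ± 7.7·n: S = (7.50, 1.75), W = (-7.50, -1.75). Equal radii place M and G the same way about F: M = F + 7.7·n = (22.7, -63.6), G = F − 7.7·n = (7.71, -67.1). Then cos ∠GWF = WG·WF / (|WG||WF|), giving 6.55°.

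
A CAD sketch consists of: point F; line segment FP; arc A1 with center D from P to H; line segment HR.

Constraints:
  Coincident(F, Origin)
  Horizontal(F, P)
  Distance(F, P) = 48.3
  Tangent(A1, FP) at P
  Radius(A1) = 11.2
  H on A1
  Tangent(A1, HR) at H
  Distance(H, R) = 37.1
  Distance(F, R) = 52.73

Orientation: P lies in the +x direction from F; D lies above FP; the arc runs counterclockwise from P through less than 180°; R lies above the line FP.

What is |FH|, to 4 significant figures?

59.14

F is at the origin; FP is horizontal with |FP| = 48.3 and P on the +x side, so P = (48.30, 0.000). Tangency of A1 to FP means the radius DP is perpendicular to FP, so D = P + (0, 11.2) = (48.30, 11.20). Since DH ⟂ HR (tangency), |DR| = √(11.2² + 37.1²) = 38.75 regardless of where H sits on A1. So R lies on both circle(F, 52.73) and circle(D, 38.75); the above-FP intersection is R = (28.38, 44.44). H is the foot of the tangent from R: H = (55.83, 19.49).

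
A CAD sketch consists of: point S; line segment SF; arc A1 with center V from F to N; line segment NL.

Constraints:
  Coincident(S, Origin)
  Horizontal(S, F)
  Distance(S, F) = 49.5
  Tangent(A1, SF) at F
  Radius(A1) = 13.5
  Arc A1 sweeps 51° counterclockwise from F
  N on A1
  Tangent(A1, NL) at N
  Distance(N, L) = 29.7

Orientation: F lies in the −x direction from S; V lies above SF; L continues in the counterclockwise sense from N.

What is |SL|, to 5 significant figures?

34.664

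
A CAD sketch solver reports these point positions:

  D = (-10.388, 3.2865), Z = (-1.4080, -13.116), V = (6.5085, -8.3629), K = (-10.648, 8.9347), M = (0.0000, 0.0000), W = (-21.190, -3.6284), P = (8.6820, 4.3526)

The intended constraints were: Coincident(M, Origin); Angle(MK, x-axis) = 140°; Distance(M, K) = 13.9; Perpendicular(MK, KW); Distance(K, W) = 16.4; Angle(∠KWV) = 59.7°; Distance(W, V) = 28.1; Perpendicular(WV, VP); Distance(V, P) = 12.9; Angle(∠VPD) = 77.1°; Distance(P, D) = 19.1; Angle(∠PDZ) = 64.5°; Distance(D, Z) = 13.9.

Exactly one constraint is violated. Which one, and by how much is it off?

Distance(D, Z) = 13.9 — off by 4.80.

M = (0.00, 0.00) ✓; MK at 140.0° ✓; |MK| = 13.90 ✓; ∠(MK, KW) = 90.00° ✓; |KW| = 16.40 ✓; ∠KWV = 59.70° ✓; |WV| = 28.10 ✓; ∠(WV, VP) = 90.00° ✓; |VP| = 12.90 ✓; ∠VPD = 77.10° ✓; |PD| = 19.10 ✓; ∠PDZ = 64.50° ✓; |DZ| = 18.70 ✗.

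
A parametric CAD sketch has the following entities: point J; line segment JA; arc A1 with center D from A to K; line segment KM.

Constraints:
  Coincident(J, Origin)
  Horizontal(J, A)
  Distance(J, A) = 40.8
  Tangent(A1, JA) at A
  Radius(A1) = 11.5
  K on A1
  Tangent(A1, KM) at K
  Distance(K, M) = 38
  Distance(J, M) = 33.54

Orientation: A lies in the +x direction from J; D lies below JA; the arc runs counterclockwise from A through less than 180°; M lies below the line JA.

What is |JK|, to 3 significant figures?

32.3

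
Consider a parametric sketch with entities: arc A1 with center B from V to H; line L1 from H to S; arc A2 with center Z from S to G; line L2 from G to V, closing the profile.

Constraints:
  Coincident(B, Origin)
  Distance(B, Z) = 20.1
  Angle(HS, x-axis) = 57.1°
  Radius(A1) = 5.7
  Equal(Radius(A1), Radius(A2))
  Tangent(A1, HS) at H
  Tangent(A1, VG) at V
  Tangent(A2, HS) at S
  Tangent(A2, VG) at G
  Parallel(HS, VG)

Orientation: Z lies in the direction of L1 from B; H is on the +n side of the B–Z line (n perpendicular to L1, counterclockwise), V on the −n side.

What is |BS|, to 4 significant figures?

20.89

The slot axis is L1's direction at 57.1°, so u = (cos 57.1°, sin 57.1°) = (0.5432, 0.8396) and n = (−sin 57.1°, cos 57.1°) = (-0.8396, 0.5432). B is at the origin and Z lies 20.1 along u from B, so Z = 20.1·u = (10.92, 16.88). Tangency of A1 to both parallel lines with radius 5.7 puts H and V at B ± 5.7·n: H = (-4.786, 3.096), V = (4.786, -3.096). Equal radii place S and G the same way about Z: S = Z + 5.7·n = (6.132, 19.97), G = Z − 5.7·n = (15.70, 13.78). Then |BS| = |S − B| = 20.89.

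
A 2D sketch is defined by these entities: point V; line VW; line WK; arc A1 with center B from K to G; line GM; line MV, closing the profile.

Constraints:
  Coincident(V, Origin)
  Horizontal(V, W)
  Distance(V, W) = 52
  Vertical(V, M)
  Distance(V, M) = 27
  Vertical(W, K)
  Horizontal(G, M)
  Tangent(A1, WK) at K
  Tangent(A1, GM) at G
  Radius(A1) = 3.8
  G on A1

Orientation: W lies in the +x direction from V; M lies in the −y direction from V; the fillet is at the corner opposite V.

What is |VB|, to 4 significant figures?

53.49

V is at the origin; V and W share the same y with |VW| = 52.0 and W on the +x side, so W = (52.00, 0.000). VM is vertical with |VM| = 27.0 and M on the −y side, so M = (0.000, -27.00). The virtual corner opposite V is at (52.00, -27.00). Tangency of A1 to WK means the radius BK is perpendicular to WK and since A1 is tangent to GM there, BG ⟂ GM, with radius 3.8, so the center B sits 3.8 in from both sides at B = (48.20, -23.20). Then |VB| = |B − V| = 53.49.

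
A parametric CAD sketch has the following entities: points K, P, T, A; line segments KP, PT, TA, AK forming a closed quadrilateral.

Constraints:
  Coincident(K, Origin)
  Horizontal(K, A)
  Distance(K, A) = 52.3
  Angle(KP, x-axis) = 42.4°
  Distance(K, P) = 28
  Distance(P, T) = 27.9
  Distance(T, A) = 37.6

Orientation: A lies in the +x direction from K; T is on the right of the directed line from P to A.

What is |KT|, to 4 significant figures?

17.88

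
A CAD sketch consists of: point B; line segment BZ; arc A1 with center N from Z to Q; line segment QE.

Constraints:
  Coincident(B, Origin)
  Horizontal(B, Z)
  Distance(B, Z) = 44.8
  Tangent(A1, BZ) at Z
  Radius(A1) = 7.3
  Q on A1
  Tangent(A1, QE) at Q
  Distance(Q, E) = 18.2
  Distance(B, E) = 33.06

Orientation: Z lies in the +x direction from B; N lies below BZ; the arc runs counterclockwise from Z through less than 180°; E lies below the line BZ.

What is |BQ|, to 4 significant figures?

39.07

Checks: |NQ| = 7.300 ✓; ∠(NQ, QE) = 90.00° ✓; |QE| = 18.20 ✓; |BE| = 33.06 ✓.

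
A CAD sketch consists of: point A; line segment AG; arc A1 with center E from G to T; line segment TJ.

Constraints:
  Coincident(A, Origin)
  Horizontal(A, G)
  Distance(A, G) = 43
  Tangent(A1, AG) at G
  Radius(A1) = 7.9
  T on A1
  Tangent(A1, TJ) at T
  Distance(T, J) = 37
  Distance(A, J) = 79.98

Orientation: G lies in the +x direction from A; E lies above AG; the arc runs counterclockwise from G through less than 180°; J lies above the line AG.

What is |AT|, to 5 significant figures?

48.648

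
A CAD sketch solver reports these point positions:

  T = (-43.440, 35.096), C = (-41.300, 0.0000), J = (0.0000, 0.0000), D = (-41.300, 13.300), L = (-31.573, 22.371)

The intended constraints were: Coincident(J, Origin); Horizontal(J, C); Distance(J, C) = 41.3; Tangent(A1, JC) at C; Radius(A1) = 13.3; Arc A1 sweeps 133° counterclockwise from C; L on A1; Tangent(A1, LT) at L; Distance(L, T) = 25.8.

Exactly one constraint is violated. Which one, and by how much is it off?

Distance(L, T) = 25.8 — off by 8.40.

J = (0.00, 0.00) ✓; J.y = 0.00, C.y = 0.00 ✓; |JC| = 41.30 ✓; ∠(DC, CJ) = 90.00° ✓; |DC| = 13.30 ✓; bearing(D→L) − bearing(D→C) = 133.0° ✓; |DL| = 13.30 ✓; ∠(DL, LT) = 90.00° ✓; |LT| = 17.40 ✗.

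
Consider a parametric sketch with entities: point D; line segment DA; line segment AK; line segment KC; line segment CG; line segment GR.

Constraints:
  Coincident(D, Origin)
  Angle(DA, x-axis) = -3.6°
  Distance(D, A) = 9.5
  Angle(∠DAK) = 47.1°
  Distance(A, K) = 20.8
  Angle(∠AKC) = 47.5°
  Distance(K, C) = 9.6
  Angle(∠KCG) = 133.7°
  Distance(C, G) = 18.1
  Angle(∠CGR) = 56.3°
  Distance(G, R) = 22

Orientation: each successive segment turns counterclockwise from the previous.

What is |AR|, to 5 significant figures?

13.703

∠KCG = 133.7° gives CG at -51.900° from the x-axis; with |CG| = 18.1, G = (6.1060, -8.2460). ∠CGR = 56.3° gives GR at 71.800° from the x-axis; with |GR| = 22.0, R = (12.977, 12.653). Then |AR| = |R − A| = 13.703.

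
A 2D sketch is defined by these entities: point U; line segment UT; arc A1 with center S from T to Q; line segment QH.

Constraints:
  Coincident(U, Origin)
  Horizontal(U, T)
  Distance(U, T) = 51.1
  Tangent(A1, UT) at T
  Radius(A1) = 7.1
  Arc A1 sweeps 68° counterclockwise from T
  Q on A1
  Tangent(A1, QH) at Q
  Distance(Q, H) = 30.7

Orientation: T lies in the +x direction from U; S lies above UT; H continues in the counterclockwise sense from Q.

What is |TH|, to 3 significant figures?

37.5

On A1, T sits at bearing -90° from S; a 68° counterclockwise sweep puts Q at bearing -22°, so Q = S + 7.1·(cos -22°, sin -22°) = (57.7, 4.44). Tangency of A1 to QH means the radius SQ is perpendicular to QH, so QH runs along (−sin -22°, cos -22°); with |QH| = 30.7, H = (69.2, 32.9). Then |TH| = |H − T| = 37.5.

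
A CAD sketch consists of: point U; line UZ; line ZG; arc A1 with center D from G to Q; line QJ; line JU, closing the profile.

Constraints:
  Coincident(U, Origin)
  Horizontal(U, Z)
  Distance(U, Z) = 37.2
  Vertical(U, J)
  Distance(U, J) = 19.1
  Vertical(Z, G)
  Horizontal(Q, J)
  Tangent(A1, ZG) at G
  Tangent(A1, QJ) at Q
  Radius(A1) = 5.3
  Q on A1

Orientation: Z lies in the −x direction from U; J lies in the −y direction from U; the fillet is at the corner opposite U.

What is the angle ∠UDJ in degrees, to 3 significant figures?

32.8°

U is at the origin; UZ is horizontal with |UZ| = 37.2 and Z on the −x side, so Z = (-37.2, 0.00). UJ is vertical with |UJ| = 19.1 and J on the −y side, so J = (0.00, -19.1). The virtual corner opposite U is at (-37.2, -19.1). The tangent condition forces DG to be normal to ZG and A1 meets QJ tangentially, so DQ is at right angles to QJ, with radius 5.3, so the center D sits 5.3 in from both sides at D = (-31.9, -13.8). Then cos ∠UDJ = DU·DJ / (|DU||DJ|), giving 32.8°.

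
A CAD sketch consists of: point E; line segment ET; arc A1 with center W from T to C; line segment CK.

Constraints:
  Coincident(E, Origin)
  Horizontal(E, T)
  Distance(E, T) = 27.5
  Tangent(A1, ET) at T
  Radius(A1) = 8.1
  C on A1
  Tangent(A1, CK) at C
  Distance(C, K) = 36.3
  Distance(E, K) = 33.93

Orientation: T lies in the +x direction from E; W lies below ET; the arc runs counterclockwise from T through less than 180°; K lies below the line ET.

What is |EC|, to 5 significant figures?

21.058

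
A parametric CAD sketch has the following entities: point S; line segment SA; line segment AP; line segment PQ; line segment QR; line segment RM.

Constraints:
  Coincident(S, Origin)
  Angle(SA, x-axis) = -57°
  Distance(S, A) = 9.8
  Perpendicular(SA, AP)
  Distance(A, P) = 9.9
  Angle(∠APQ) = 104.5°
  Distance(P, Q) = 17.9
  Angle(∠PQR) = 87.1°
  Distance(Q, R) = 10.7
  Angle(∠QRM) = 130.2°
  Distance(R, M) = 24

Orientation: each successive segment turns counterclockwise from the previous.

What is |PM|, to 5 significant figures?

25.289

S is at the origin; SA runs at -57.0° with length 9.8, so A = (5.3375, -8.2190). The perpendicularity gives AP at right angles to SA, so AP runs at 33.000°; with |AP| = 9.9, P = (13.640, -2.8270). ∠APQ = 104.5° gives PQ at 108.50° from the x-axis; with |PQ| = 17.9, Q = (7.9605, 14.148). ∠PQR = 87.1° gives QR at -158.60° from the x-axis; with |QR| = 10.7, R = (-2.0017, 10.244). ∠QRM = 130.2° gives RM at -108.80° from the x-axis; with |RM| = 24.0, M = (-9.7361, -12.476). Then |PM| = |M − P| = 25.289.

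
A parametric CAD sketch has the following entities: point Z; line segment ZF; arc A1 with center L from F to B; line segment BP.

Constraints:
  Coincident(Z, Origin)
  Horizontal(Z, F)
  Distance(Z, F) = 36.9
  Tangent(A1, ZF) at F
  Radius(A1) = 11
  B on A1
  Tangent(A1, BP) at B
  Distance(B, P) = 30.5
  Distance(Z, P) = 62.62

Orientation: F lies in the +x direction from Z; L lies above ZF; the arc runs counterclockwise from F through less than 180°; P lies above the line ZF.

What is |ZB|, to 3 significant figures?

49.3

Checks: |LB| = 11.00 ✓; ∠(LB, BP) = 90.00° ✓; |BP| = 30.50 ✓; |ZP| = 62.62 ✓.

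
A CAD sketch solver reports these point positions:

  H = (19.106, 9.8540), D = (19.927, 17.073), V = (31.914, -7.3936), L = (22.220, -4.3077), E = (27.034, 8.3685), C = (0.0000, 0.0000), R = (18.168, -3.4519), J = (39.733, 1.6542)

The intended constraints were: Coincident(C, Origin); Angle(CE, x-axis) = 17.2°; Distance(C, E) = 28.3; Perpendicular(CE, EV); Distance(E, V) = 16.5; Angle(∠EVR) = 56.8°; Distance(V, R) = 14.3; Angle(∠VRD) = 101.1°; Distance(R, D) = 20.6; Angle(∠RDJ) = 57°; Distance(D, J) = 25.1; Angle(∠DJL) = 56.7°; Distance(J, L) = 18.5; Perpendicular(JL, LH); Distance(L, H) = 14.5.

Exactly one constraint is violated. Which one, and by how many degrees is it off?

Perpendicular(JL, LH) — off by 6.40°.

C = (0.00, 0.00) ✓; CE at 17.20° ✓; |CE| = 28.30 ✓; ∠(CE, EV) = 90.00° ✓; |EV| = 16.50 ✓; ∠EVR = 56.80° ✓; |VR| = 14.30 ✓; ∠VRD = 101.1° ✓; |RD| = 20.60 ✓; ∠RDJ = 57.00° ✓; |DJ| = 25.10 ✓; ∠DJL = 56.70° ✓; |JL| = 18.50 ✓; ∠(JL, LH) = 96.40° ✗; |LH| = 14.50 ✓.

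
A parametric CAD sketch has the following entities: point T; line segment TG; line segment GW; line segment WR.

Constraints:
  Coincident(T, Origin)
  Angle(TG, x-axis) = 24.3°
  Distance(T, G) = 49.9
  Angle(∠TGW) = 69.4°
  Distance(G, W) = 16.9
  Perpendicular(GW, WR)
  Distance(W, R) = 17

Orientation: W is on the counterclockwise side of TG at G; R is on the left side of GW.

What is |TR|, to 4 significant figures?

29.72

T is at the origin; TG runs at 24.3° with length 49.9, so G = 49.9·(cos 24.3°, sin 24.3°) = (45.48, 20.53). ∠TGW = 69.4°, so GW runs at 24.3° + (180° − 69.4°) = 134.9° from the x-axis; with |GW| = 16.9, W = G + 16.9·(cos 134.9°, sin 134.9°) = (33.55, 32.51). The perpendicularity gives WR at right angles to GW; with |WR| = 17.0 on the left of GW, R = W + 17.0·(-0.7083, -0.7059) = (21.51, 20.51). Then |TR| = |R − T| = 29.72.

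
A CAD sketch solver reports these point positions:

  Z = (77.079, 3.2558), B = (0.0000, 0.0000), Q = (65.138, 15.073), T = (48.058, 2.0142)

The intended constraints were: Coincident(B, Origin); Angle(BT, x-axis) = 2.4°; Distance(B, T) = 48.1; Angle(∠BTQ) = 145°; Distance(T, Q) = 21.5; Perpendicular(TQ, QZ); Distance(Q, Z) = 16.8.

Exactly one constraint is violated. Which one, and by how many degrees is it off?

Perpendicular(TQ, QZ) — off by 7.90°.

B = (0.00, 0.00) ✓; BT at 2.400° ✓; |BT| = 48.10 ✓; ∠BTQ = 145.0° ✓; |TQ| = 21.50 ✓; ∠(TQ, QZ) = 82.10° ✗; |QZ| = 16.80 ✓.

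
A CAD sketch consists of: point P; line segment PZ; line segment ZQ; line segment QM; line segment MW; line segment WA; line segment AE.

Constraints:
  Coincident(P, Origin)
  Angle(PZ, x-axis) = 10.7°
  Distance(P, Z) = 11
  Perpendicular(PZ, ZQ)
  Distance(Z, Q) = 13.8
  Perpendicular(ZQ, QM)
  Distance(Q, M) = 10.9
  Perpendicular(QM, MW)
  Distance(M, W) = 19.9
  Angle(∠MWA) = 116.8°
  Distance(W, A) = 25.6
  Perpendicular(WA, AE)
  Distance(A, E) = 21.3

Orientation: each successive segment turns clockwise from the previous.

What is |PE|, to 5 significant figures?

32.583

∠MWA = 116.8° gives WA at 37.500° from the x-axis; with |WA| = 25.6, A = (19.276, 21.597). WA ⟂ AE, so AE runs at -52.500°; with |AE| = 21.3, E = (32.242, 4.6984). Then |PE| = |E − P| = 32.583.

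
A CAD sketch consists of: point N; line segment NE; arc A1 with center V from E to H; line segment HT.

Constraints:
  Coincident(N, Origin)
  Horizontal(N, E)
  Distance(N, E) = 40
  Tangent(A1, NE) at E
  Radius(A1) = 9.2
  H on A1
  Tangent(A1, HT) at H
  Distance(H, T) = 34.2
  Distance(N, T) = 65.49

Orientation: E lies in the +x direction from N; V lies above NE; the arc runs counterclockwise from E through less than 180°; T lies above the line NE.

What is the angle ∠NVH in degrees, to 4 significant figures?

167.4°

Checks: N.y = 0.00, E.y = 0.00 ✓; ∠(VE, EN) = 90.00° ✓; |VH| = 9.200 ✓; ∠(VH, HT) = 90.00° ✓; |HT| = 34.20 ✓; |NT| = 65.49 ✓.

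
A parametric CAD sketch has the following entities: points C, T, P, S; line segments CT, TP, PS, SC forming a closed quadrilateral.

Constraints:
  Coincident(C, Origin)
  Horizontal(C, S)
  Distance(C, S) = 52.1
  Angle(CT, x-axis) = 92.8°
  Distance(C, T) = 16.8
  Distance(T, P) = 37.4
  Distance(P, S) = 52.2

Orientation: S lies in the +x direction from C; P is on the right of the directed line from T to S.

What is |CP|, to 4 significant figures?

20.70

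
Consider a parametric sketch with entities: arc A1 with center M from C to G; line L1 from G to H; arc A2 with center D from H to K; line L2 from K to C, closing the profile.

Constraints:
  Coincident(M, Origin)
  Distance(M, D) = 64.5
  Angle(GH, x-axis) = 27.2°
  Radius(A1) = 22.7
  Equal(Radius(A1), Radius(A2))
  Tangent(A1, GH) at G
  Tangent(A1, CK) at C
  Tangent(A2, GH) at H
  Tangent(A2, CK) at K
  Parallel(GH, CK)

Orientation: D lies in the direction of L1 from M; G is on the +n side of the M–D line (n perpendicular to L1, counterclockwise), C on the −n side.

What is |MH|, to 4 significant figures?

68.38

Tangency of A1 to both parallel lines with radius 22.7 puts G and C at M ± 22.7·n: G = (-10.38, 20.19), C = (10.38, -20.19). Equal radii place H and K the same way about D: H = D + 22.7·n = (46.99, 49.67), K = D − 22.7·n = (67.74, 9.293). Then |MH| = |H − M| = 68.38.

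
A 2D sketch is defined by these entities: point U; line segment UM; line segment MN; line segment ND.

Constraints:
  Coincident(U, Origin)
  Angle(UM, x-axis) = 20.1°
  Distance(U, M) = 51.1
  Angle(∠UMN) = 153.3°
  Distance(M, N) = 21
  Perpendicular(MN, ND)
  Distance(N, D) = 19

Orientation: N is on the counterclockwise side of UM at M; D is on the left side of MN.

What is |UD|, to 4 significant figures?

66.77

U is at the origin; UM runs at 20.1° with length 51.1, so M = 51.1·(cos 20.1°, sin 20.1°) = (47.99, 17.56). ∠UMN = 153.3°, so MN runs at 20.1° + (180° − 153.3°) = 46.80° from the x-axis; with |MN| = 21.0, N = M + 21.0·(cos 46.80°, sin 46.80°) = (62.36, 32.87). MN ⟂ ND; with |ND| = 19.0 on the left of MN, D = N + 19.0·(-0.7290, 0.6845) = (48.51, 45.88). Then |UD| = |D − U| = 66.77.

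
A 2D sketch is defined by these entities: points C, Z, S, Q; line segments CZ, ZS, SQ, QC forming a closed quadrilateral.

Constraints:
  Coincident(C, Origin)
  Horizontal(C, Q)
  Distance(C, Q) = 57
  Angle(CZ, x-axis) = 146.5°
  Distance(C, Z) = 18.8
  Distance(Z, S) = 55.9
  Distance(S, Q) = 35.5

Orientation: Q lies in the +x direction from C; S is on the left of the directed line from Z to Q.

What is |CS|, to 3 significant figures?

47.1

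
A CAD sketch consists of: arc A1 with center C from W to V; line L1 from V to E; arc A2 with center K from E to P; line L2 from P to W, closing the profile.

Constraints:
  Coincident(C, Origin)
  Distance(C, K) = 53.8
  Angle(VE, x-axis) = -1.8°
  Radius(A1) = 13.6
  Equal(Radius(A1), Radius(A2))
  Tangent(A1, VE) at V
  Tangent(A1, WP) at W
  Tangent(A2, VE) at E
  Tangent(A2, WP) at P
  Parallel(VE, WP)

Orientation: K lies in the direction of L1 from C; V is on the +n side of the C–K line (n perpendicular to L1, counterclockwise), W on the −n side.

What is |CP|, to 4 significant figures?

55.49

Tangency of A1 to both parallel lines with radius 13.6 puts V and W at C ± 13.6·n: V = (0.4272, 13.59), W = (-0.4272, -13.59). Equal radii place E and P the same way about K: E = K + 13.6·n = (54.20, 11.90), P = K − 13.6·n = (53.35, -15.28). Then |CP| = |P − C| = 55.49.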